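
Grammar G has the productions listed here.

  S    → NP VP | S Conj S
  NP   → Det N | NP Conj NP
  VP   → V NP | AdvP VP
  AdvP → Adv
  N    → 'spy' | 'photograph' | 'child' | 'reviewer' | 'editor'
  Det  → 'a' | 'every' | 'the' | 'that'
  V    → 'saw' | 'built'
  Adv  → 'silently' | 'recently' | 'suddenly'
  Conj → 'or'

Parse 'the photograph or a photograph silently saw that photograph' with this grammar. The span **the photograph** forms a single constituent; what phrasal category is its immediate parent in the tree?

[S [NP [NP [Det the] [N photograph]] [Conj or] [NP [Det a] [N photograph]]] [VP [AdvP [Adv silently]] [VP [V saw] [NP [Det that] [N photograph]]]]]
The span 'the photograph' is the NP node built by NP → Det N.
Its mother is the NP built by NP → NP Conj NP.

NP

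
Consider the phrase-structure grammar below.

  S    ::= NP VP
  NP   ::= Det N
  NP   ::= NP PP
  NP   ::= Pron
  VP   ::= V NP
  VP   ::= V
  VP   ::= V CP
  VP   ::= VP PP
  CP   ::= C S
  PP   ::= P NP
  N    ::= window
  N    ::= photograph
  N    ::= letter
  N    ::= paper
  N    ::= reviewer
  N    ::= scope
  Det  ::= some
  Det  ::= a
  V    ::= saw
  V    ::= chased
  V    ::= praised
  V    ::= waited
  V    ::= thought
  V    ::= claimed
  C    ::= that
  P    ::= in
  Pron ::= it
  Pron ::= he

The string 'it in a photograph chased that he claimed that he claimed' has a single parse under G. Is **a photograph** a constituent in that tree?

Yes

[S [NP [NP [Pron it]] [PP [P in] [NP [Det a] [N photograph]]]] [VP [V chased] [CP [C that] [S [NP [Pron he]] [VP [V claimed] [CP [C that] [S [NP [Pron he]] [VP [V claimed]]]]]]]]]
The words 'a photograph' are exhaustively dominated by a single NP node (built by NP → Det N), so they form a constituent.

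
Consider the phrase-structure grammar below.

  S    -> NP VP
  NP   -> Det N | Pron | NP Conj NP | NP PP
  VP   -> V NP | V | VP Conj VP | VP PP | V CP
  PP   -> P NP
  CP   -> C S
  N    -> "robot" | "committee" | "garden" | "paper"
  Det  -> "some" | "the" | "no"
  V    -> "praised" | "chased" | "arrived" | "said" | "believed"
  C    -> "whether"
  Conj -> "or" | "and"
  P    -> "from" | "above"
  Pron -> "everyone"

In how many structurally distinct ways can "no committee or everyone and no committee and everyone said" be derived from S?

5

Two of the 5 distinct bracketings:
[S [NP [NP [Det no] [N committee]] [Conj or] [NP [NP [Pron everyone]] [Conj and] [NP [NP [Det no] [N committee]] [Conj and] [NP [Pron everyone]]]]] [VP [V said]]]
[S [NP [NP [Det no] [N committee]] [Conj or] [NP [NP [NP [Pron everyone]] [Conj and] [NP [Det no] [N committee]]] [Conj and] [NP [Pron everyone]]]] [VP [V said]]]
The trees differ in how a recursive rule is bracketed over the same span.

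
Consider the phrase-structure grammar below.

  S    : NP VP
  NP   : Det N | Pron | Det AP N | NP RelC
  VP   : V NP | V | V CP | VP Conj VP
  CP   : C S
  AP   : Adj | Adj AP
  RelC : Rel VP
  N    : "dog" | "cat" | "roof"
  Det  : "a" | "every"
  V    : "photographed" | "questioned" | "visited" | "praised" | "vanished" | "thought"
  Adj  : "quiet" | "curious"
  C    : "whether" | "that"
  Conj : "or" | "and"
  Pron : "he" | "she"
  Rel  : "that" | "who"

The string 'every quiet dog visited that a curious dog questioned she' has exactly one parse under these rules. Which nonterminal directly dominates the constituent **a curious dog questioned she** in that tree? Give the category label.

[S [NP [Det every] [AP [Adj quiet]] [N dog]] [VP [V visited] [CP [C that] [S [NP [Det a] [AP [Adj curious]] [N dog]] [VP [V questioned] [NP [Pron she]]]]]]]
The span 'a curious dog questioned she' is the S node built by S → NP VP.
Its mother is the CP built by CP → C S.

CP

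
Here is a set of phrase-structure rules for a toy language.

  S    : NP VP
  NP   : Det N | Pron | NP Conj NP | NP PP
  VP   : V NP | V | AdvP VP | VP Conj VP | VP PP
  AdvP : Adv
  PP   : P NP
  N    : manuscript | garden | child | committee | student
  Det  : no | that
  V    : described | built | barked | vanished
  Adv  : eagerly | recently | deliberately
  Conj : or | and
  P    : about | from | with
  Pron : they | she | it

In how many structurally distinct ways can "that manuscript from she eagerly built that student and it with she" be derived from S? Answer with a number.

Two of the 4 distinct bracketings:
[S [NP [NP [Det that] [N manuscript]] [PP [P from] [NP [Pron she]]]] [VP [AdvP [Adv eagerly]] [VP [V built] [NP [NP [Det that] [N student]] [Conj and] [NP [NP [Pron it]] [PP [P with] [NP [Pron she]]]]]]]]
[S [NP [NP [Det that] [N manuscript]] [PP [P from] [NP [Pron she]]]] [VP [AdvP [Adv eagerly]] [VP [V built] [NP [NP [NP [Det that] [N student]] [Conj and] [NP [Pron it]]] [PP [P with] [NP [Pron she]]]]]]]
The trees differ in how a recursive rule is bracketed over the same span.

4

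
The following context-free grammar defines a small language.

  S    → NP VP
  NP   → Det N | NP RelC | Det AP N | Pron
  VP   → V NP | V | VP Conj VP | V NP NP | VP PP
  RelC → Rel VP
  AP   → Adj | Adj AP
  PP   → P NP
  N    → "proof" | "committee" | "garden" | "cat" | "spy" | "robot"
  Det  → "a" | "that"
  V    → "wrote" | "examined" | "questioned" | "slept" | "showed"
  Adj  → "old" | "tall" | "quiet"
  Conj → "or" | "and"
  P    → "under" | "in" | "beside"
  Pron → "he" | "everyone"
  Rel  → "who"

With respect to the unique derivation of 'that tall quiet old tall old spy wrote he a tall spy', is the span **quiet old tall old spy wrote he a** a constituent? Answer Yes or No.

No

[S [NP [Det that] [AP [Adj tall] [AP [Adj quiet] [AP [Adj old] [AP [Adj tall] [AP [Adj old]]]]]] [N spy]] [VP [V wrote] [NP [Pron he]] [NP [Det a] [AP [Adj tall]] [N spy]]]]
The smallest constituent containing 'quiet old tall old spy wrote he a' is the S spanning 'that tall quiet old tall old spy wrote he a tall spy'; no single node in the tree dominates exactly the given words.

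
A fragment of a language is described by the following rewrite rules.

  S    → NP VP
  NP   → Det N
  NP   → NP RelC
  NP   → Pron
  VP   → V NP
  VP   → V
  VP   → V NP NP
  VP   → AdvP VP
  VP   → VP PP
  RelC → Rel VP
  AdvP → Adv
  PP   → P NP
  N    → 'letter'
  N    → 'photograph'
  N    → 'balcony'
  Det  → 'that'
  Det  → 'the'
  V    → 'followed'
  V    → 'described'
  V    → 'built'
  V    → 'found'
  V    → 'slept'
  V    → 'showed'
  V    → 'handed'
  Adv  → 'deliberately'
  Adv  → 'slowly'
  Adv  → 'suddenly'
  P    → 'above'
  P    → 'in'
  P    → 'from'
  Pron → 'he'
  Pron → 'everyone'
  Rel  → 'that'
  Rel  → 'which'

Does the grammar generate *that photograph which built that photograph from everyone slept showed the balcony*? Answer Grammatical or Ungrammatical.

For S → NP VP, every NP-prefix leaves a non-VP remainder: after 'that photograph' the remainder is not a VP; after 'that photograph which built' the remainder is not a VP; after 'that photograph which built that photograph' the remainder is not a VP (and 1 more).

Ungrammatical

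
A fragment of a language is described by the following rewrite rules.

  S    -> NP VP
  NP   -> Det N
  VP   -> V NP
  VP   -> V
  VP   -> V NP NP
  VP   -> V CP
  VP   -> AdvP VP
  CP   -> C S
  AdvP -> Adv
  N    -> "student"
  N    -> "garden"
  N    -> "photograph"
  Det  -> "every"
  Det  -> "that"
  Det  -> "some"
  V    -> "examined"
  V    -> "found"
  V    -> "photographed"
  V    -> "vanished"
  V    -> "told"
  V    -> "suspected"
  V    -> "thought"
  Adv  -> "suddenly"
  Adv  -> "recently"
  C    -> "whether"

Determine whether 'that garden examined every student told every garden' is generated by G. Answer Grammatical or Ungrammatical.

Ungrammatical

For S → NP VP, the only prefix that parses as NP is 'that garden', but the remainder 'examined every student told every garden' is not a VP under these rules.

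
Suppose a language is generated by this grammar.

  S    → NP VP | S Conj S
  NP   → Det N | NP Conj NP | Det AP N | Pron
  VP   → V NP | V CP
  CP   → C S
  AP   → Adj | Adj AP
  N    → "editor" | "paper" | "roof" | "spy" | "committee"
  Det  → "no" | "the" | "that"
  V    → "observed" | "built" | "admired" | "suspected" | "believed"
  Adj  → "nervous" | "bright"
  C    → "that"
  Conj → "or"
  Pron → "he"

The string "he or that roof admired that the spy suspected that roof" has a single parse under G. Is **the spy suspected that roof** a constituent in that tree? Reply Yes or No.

Yes

[S [NP [NP [Pron he]] [Conj or] [NP [Det that] [N roof]]] [VP [V admired] [CP [C that] [S [NP [Det the] [N spy]] [VP [V suspected] [NP [Det that] [N roof]]]]]]]
The words 'the spy suspected that roof' are exhaustively dominated by a single S node (built by S → NP VP), so they form a constituent.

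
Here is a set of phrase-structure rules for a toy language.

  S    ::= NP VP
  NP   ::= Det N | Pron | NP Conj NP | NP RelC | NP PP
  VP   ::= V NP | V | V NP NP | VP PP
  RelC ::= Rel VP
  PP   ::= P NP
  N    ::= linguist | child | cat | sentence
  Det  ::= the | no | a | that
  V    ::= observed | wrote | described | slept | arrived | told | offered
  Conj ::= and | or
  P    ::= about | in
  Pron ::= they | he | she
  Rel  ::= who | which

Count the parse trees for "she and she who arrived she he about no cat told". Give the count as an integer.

Two of the 7 distinct bracketings:
[S [NP [NP [Pron she]] [Conj and] [NP [NP [Pron she]] [RelC [Rel who] [VP [V arrived] [NP [Pron she]] [NP [NP [Pron he]] [PP [P about] [NP [Det no] [N cat]]]]]]]] [VP [V told]]]
[S [NP [NP [Pron she]] [Conj and] [NP [NP [Pron she]] [RelC [Rel who] [VP [VP [V arrived] [NP [Pron she]] [NP [Pron he]]] [PP [P about] [NP [Det no] [N cat]]]]]]] [VP [V told]]]
The difference turns on whether NP → NP PP is used at the relevant span, versus an alternative expansion of NP.

7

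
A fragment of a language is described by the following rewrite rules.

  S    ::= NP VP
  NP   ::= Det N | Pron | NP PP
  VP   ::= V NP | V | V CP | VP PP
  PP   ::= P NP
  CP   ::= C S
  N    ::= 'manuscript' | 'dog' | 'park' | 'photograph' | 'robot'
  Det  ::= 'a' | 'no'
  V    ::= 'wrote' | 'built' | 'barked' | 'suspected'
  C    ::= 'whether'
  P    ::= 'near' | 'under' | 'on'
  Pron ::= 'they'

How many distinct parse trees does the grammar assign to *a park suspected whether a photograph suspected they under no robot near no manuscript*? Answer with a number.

9

Two of the 9 distinct bracketings:
[S [NP [Det a] [N park]] [VP [V suspected] [CP [C whether] [S [NP [Det a] [N photograph]] [VP [V suspected] [NP [NP [Pron they]] [PP [P under] [NP [NP [Det no] [N robot]] [PP [P near] [NP [Det no] [N manuscript]]]]]]]]]]]
[S [NP [Det a] [N park]] [VP [V suspected] [CP [C whether] [S [NP [Det a] [N photograph]] [VP [V suspected] [NP [NP [NP [Pron they]] [PP [P under] [NP [Det no] [N robot]]]] [PP [P near] [NP [Det no] [N manuscript]]]]]]]]]
The trees differ in how a recursive rule is bracketed over the same span.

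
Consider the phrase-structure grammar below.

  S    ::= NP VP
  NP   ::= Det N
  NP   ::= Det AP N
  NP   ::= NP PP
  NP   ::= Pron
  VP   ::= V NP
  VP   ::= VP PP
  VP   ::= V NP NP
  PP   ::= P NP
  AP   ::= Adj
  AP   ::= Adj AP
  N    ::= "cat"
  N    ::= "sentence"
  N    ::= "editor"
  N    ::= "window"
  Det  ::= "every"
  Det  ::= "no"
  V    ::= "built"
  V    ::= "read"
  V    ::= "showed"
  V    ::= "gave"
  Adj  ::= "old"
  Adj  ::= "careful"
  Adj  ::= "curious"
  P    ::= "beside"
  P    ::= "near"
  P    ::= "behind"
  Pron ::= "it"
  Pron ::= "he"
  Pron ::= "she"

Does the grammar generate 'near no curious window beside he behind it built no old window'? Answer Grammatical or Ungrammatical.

Ungrammatical

For S → NP VP, no prefix of the string parses as an NP.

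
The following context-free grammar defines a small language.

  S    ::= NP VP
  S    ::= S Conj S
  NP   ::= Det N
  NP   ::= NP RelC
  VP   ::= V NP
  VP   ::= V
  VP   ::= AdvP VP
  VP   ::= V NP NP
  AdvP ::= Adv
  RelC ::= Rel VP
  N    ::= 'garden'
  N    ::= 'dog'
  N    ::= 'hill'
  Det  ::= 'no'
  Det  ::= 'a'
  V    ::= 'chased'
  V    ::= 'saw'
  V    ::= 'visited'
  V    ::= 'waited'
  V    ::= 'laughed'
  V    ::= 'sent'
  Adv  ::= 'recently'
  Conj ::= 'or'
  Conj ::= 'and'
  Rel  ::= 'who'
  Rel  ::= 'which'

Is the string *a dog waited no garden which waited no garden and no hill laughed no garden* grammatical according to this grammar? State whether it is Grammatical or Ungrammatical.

[S [S [NP [Det a] [N dog]] [VP [V waited] [NP [NP [Det no] [N garden]] [RelC [Rel which] [VP [V waited] [NP [Det no] [N garden]]]]]]] [Conj and] [S [NP [Det no] [N hill]] [VP [V laughed] [NP [Det no] [N garden]]]]]
Every word is introduced by a lexical rule and the phrasal rules combine the resulting categories into a single S.

Grammatical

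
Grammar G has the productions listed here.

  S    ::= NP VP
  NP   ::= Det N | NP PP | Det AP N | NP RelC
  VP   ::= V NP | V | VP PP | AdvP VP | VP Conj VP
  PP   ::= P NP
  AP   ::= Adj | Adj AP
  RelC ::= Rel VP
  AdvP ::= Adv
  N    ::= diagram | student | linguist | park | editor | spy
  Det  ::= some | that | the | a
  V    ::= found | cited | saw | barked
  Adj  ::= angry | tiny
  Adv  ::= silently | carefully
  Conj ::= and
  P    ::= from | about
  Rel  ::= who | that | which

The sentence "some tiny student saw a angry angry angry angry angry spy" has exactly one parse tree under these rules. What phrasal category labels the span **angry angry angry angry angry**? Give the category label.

AP

[S [NP [Det some] [AP [Adj tiny]] [N student]] [VP [V saw] [NP [Det a] [AP [Adj angry] [AP [Adj angry] [AP [Adj angry] [AP [Adj angry] [AP [Adj angry]]]]]] [N spy]]]]
The span 'angry angry angry angry angry' is the AP node built by AP → Adj AP.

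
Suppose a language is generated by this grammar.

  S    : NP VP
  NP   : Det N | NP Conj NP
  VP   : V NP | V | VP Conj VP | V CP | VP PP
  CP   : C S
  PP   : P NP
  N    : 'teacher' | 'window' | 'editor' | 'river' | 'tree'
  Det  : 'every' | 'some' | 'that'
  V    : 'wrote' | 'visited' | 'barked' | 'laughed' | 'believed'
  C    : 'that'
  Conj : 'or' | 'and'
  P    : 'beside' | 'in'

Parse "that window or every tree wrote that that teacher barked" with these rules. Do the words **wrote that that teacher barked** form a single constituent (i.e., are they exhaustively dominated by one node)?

[S [NP [NP [Det that] [N window]] [Conj or] [NP [Det every] [N tree]]] [VP [V wrote] [CP [C that] [S [NP [Det that] [N teacher]] [VP [V barked]]]]]]
The words 'wrote that that teacher barked' are exhaustively dominated by a single VP node (built by VP → V CP), so they form a constituent.

Yes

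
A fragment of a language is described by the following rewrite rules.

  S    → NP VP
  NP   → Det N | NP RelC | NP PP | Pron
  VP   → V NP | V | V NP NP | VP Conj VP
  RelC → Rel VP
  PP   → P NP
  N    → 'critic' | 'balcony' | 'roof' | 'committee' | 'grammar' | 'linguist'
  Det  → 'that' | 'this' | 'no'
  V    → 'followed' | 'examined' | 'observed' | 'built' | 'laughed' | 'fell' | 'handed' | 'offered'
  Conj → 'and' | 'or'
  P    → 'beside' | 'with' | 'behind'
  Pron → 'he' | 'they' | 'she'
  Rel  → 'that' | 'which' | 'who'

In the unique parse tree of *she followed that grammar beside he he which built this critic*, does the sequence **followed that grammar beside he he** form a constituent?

[S [NP [Pron she]] [VP [V followed] [NP [NP [Det that] [N grammar]] [PP [P beside] [NP [Pron he]]]] [NP [NP [Pron he]] [RelC [Rel which] [VP [V built] [NP [Det this] [N critic]]]]]]]
The smallest constituent containing 'followed that grammar beside he he' is the VP spanning 'followed that grammar beside he he which built this critic'; no single node in the tree dominates exactly the given words.

No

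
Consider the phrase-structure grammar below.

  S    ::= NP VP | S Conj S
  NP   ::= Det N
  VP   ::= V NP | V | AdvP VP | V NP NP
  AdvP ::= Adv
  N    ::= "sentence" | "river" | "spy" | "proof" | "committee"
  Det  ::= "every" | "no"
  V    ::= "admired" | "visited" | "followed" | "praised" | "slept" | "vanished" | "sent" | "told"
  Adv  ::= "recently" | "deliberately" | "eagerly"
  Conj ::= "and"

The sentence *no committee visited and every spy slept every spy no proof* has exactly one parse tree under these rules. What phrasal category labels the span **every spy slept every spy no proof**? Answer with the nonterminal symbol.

S

[S [S [NP [Det no] [N committee]] [VP [V visited]]] [Conj and] [S [NP [Det every] [N spy]] [VP [V slept] [NP [Det every] [N spy]] [NP [Det no] [N proof]]]]]
The span 'every spy slept every spy no proof' is the S node built by S → NP VP.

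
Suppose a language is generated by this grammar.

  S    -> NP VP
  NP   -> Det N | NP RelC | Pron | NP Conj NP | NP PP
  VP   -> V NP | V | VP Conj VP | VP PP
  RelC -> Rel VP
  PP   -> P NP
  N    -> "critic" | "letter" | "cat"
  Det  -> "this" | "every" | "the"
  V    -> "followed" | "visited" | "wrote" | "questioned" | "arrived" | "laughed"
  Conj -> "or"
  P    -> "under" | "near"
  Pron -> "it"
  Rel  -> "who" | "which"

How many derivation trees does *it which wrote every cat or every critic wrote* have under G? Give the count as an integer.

2

The two bracketings:
[S [NP [NP [Pron it]] [RelC [Rel which] [VP [V wrote] [NP [NP [Det every] [N cat]] [Conj or] [NP [Det every] [N critic]]]]]] [VP [V wrote]]]
[S [NP [NP [NP [Pron it]] [RelC [Rel which] [VP [V wrote] [NP [Det every] [N cat]]]]] [Conj or] [NP [Det every] [N critic]]] [VP [V wrote]]]
The trees differ in how a recursive rule is bracketed over the same span.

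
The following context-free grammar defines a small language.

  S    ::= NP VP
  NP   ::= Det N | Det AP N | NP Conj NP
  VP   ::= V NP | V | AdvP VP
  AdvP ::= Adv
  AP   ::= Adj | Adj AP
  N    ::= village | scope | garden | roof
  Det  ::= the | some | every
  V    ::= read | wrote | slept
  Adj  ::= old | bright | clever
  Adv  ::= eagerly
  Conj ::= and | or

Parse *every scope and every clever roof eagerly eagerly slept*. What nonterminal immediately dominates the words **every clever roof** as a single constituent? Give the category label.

NP

S
  NP
    NP
      Det: every
      N: scope
    Conj: and
    NP
      Det: every
      AP
        Adj: clever
      N: roof
  VP
    AdvP
      Adv: eagerly
    VP
      AdvP
        Adv: eagerly
      VP
        V: slept
The span 'every clever roof' is the NP node built by NP → Det AP N.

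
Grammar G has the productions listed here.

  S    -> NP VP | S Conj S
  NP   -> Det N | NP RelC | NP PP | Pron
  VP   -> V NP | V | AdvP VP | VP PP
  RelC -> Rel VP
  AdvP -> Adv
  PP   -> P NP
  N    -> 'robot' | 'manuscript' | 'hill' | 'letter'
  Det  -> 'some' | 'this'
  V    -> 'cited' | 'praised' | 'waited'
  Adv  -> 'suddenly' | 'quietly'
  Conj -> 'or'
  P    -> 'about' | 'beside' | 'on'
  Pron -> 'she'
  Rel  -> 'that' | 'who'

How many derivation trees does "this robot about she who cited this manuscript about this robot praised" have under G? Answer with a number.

Two of the 7 distinct bracketings:
[S [NP [NP [NP [Det this] [N robot]] [PP [P about] [NP [Pron she]]]] [RelC [Rel who] [VP [V cited] [NP [NP [Det this] [N manuscript]] [PP [P about] [NP [Det this] [N robot]]]]]]] [VP [V praised]]]
[S [NP [NP [NP [Det this] [N robot]] [PP [P about] [NP [Pron she]]]] [RelC [Rel who] [VP [VP [V cited] [NP [Det this] [N manuscript]]] [PP [P about] [NP [Det this] [N robot]]]]]] [VP [V praised]]]
The difference turns on whether VP → VP PP is used at the relevant span, versus an alternative expansion of VP.

7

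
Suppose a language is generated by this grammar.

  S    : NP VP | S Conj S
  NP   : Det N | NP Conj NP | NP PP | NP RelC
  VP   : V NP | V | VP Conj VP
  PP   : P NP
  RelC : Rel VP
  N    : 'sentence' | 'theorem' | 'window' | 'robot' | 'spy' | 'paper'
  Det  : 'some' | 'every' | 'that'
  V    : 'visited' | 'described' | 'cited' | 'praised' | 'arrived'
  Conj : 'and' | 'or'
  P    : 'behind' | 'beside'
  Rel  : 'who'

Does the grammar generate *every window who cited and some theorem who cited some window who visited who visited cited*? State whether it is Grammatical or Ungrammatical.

Grammatical

[S [NP [NP [NP [Det every] [N window]] [RelC [Rel who] [VP [V cited]]]] [Conj and] [NP [NP [Det some] [N theorem]] [RelC [Rel who] [VP [V cited] [NP [NP [NP [Det some] [N window]] [RelC [Rel who] [VP [V visited]]]] [RelC [Rel who] [VP [V visited]]]]]]]] [VP [V cited]]]
Each bracket corresponds to one application of a listed rule, so the string is derivable from S.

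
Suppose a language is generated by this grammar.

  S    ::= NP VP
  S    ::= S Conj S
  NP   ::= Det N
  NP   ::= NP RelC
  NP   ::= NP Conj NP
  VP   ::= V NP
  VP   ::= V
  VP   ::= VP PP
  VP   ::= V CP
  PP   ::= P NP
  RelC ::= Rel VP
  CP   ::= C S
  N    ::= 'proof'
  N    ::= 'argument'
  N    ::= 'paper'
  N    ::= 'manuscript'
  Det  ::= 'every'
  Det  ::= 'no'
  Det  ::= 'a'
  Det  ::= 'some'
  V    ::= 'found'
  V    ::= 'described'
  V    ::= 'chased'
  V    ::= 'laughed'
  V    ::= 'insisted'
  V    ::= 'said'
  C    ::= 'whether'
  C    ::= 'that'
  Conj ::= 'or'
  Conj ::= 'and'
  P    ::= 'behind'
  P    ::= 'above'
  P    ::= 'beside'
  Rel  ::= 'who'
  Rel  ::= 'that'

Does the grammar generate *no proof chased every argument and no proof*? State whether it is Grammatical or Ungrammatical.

S
  NP
    Det: no
    N: proof
  VP
    V: chased
    NP
      NP
        Det: every
        N: argument
      Conj: and
      NP
        Det: no
        N: proof
Each bracket corresponds to one application of a listed rule, so the string is derivable from S.

Grammatical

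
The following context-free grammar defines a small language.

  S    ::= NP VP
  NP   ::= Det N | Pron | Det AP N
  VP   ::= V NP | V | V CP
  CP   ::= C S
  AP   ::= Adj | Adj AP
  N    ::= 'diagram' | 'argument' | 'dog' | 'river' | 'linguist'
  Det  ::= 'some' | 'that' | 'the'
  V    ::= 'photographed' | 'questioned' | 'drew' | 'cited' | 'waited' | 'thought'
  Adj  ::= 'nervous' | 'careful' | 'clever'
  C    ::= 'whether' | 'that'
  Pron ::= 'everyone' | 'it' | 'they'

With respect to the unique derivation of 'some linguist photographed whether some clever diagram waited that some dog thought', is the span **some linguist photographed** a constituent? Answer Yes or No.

No

[S [NP [Det some] [N linguist]] [VP [V photographed] [CP [C whether] [S [NP [Det some] [AP [Adj clever]] [N diagram]] [VP [V waited] [CP [C that] [S [NP [Det some] [N dog]] [VP [V thought]]]]]]]]]
The smallest constituent containing 'some linguist photographed' is the S spanning 'some linguist photographed whether some clever diagram waited that some dog thought'; no single node in the tree dominates exactly the given words.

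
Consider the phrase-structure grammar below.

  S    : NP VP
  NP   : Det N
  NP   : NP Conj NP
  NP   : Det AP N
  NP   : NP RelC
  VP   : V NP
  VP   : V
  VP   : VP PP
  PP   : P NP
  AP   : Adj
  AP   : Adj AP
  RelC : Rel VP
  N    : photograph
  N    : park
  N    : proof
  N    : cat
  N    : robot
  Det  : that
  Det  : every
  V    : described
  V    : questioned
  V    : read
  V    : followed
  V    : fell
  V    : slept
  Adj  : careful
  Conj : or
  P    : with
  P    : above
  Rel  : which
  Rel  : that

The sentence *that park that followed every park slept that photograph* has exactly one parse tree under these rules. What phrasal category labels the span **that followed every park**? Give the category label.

S
  NP
    NP
      Det: that
      N: park
    RelC
      Rel: that
      VP
        V: followed
        NP
          Det: every
          N: park
  VP
    V: slept
    NP
      Det: that
      N: photograph
The span 'that followed every park' is the RelC node built by RelC → Rel VP.

RelC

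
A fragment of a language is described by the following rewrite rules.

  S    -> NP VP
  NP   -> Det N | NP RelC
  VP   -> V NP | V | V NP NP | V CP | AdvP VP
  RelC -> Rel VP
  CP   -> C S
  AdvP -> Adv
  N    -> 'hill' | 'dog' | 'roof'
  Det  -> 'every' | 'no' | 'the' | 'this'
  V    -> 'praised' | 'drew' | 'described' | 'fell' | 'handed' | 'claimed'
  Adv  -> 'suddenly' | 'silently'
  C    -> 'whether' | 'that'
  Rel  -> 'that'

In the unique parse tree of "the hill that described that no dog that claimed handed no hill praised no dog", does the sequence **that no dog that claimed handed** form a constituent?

No

[S [NP [NP [Det the] [N hill]] [RelC [Rel that] [VP [V described] [CP [C that] [S [NP [NP [Det no] [N dog]] [RelC [Rel that] [VP [V claimed]]]] [VP [V handed] [NP [Det no] [N hill]]]]]]]] [VP [V praised] [NP [Det no] [N dog]]]]
The smallest constituent containing 'that no dog that claimed handed' is the CP spanning 'that no dog that claimed handed no hill'; no single node in the tree dominates exactly the given words.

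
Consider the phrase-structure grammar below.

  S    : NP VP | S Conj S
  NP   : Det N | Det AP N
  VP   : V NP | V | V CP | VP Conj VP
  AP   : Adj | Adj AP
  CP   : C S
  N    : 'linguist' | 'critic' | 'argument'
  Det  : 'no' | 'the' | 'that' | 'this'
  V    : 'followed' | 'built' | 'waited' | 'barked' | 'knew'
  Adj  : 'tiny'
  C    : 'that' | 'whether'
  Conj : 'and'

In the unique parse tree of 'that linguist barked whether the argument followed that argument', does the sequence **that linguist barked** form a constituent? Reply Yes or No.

[S [NP [Det that] [N linguist]] [VP [V barked] [CP [C whether] [S [NP [Det the] [N argument]] [VP [V followed] [NP [Det that] [N argument]]]]]]]
The smallest constituent containing 'that linguist barked' is the S spanning 'that linguist barked whether the argument followed that argument'; no single node in the tree dominates exactly the given words.

No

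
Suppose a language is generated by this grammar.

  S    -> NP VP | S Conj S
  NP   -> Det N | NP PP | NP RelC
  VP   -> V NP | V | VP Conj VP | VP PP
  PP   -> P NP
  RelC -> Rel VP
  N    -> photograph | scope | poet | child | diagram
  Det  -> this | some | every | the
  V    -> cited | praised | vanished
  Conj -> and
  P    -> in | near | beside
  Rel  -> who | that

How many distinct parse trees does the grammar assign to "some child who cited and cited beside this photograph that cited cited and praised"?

6

Two of the 6 distinct bracketings:
[S [NP [NP [NP [Det some] [N child]] [RelC [Rel who] [VP [VP [V cited]] [Conj and] [VP [V cited]]]]] [PP [P beside] [NP [NP [Det this] [N photograph]] [RelC [Rel that] [VP [V cited]]]]]] [VP [VP [V cited]] [Conj and] [VP [V praised]]]]
[S [NP [NP [Det some] [N child]] [RelC [Rel who] [VP [VP [V cited]] [Conj and] [VP [VP [V cited]] [PP [P beside] [NP [NP [Det this] [N photograph]] [RelC [Rel that] [VP [V cited]]]]]]]]] [VP [VP [V cited]] [Conj and] [VP [V praised]]]]
The difference turns on whether NP → NP PP is used at the relevant span, versus an alternative expansion of NP.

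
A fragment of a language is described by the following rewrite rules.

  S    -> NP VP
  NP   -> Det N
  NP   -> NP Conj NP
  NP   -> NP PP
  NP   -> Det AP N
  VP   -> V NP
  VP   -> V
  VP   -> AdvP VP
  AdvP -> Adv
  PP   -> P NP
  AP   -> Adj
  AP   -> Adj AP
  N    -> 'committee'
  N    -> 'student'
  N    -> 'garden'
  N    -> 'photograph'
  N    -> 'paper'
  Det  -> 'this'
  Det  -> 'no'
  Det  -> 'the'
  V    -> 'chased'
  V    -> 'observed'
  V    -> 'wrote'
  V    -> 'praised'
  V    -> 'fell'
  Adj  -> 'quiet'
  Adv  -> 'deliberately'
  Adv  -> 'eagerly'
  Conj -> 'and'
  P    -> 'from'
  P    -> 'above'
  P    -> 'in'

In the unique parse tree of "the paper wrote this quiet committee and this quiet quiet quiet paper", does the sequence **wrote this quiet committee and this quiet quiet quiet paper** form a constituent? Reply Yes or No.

[S [NP [Det the] [N paper]] [VP [V wrote] [NP [NP [Det this] [AP [Adj quiet]] [N committee]] [Conj and] [NP [Det this] [AP [Adj quiet] [AP [Adj quiet] [AP [Adj quiet]]]] [N paper]]]]]
The words 'wrote this quiet committee and this quiet quiet quiet paper' are exhaustively dominated by a single VP node (built by VP → V NP), so they form a constituent.

Yes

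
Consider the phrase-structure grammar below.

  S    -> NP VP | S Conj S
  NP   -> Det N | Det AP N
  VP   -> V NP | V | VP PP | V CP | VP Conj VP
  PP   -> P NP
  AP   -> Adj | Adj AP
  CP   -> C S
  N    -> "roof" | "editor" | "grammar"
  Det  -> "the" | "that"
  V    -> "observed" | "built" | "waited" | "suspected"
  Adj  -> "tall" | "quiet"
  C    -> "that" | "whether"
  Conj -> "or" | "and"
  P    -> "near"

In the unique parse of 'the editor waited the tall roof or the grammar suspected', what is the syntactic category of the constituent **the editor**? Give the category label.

S
  S
    NP
      Det: the
      N: editor
    VP
      V: waited
      NP
        Det: the
        AP
          Adj: tall
        N: roof
  Conj: or
  S
    NP
      Det: the
      N: grammar
    VP
      V: suspected
The span 'the editor' is the NP node built by NP → Det N.

NP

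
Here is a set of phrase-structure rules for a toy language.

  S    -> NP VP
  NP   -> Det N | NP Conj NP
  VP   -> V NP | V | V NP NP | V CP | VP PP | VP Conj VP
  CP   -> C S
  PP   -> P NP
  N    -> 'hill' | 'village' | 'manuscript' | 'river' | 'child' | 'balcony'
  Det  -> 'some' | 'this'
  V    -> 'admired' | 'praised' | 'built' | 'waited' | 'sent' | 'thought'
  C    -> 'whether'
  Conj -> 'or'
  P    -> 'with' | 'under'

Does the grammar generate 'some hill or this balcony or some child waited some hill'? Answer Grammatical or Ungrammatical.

S
  NP
    NP
      Det: some
      N: hill
    Conj: or
    NP
      NP
        Det: this
        N: balcony
      Conj: or
      NP
        Det: some
        N: child
  VP
    V: waited
    NP
      Det: some
      N: hill
Each bracket corresponds to one application of a listed rule, so the string is derivable from S.

Grammatical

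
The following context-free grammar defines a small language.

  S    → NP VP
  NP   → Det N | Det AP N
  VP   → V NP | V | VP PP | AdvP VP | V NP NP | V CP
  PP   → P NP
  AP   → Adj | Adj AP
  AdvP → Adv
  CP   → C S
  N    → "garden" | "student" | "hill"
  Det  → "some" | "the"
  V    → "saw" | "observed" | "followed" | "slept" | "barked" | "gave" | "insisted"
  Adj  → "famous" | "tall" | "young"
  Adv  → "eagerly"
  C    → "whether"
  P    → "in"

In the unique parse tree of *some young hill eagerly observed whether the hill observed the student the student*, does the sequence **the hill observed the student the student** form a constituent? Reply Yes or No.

[S [NP [Det some] [AP [Adj young]] [N hill]] [VP [AdvP [Adv eagerly]] [VP [V observed] [CP [C whether] [S [NP [Det the] [N hill]] [VP [V observed] [NP [Det the] [N student]] [NP [Det the] [N student]]]]]]]]
The words 'the hill observed the student the student' are exhaustively dominated by a single S node (built by S → NP VP), so they form a constituent.

Yes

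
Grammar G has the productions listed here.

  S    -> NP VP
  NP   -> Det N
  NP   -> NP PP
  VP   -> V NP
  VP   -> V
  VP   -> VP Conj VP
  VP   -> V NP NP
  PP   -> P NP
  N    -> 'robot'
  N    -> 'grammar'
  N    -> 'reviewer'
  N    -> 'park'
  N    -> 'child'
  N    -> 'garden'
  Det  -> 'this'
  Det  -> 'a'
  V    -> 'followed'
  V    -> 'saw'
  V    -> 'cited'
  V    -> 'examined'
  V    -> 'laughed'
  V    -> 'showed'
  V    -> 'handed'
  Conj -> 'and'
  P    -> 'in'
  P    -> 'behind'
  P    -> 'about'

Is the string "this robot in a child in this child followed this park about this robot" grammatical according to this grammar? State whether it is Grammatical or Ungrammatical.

Grammatical

[S [NP [NP [Det this] [N robot]] [PP [P in] [NP [NP [Det a] [N child]] [PP [P in] [NP [Det this] [N child]]]]]] [VP [V followed] [NP [NP [Det this] [N park]] [PP [P about] [NP [Det this] [N robot]]]]]]
Every word is introduced by a lexical rule and the phrasal rules combine the resulting categories into a single S.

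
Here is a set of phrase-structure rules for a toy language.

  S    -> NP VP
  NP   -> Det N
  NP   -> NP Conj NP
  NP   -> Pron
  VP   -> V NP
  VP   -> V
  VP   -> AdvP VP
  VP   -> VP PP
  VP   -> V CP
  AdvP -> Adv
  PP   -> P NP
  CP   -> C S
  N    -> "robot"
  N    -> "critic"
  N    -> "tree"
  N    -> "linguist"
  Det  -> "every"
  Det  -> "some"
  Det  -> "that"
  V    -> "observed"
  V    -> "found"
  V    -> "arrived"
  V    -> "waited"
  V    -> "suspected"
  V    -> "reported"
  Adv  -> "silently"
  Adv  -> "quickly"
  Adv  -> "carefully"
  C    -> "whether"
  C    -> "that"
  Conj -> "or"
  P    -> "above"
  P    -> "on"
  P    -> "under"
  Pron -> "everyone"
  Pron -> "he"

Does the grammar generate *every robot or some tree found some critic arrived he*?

Ungrammatical

For S → NP VP, every NP-prefix leaves a non-VP remainder: after 'every robot' the remainder is not a VP; after 'every robot or some tree' the remainder is not a VP.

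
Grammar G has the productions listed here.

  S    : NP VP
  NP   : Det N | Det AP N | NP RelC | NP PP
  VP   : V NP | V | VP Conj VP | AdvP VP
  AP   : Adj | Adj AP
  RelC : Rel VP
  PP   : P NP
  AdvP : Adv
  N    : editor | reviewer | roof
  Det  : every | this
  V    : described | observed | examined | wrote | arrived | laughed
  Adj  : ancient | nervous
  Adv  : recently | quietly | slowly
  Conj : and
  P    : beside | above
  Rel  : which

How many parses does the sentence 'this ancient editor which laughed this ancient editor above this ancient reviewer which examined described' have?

Two of the 5 distinct bracketings:
[S [NP [NP [Det this] [AP [Adj ancient]] [N editor]] [RelC [Rel which] [VP [V laughed] [NP [NP [NP [Det this] [AP [Adj ancient]] [N editor]] [PP [P above] [NP [Det this] [AP [Adj ancient]] [N reviewer]]]] [RelC [Rel which] [VP [V examined]]]]]]] [VP [V described]]]
[S [NP [NP [Det this] [AP [Adj ancient]] [N editor]] [RelC [Rel which] [VP [V laughed] [NP [NP [Det this] [AP [Adj ancient]] [N editor]] [PP [P above] [NP [NP [Det this] [AP [Adj ancient]] [N reviewer]] [RelC [Rel which] [VP [V examined]]]]]]]]] [VP [V described]]]
The trees differ in how a recursive rule is bracketed over the same span.

5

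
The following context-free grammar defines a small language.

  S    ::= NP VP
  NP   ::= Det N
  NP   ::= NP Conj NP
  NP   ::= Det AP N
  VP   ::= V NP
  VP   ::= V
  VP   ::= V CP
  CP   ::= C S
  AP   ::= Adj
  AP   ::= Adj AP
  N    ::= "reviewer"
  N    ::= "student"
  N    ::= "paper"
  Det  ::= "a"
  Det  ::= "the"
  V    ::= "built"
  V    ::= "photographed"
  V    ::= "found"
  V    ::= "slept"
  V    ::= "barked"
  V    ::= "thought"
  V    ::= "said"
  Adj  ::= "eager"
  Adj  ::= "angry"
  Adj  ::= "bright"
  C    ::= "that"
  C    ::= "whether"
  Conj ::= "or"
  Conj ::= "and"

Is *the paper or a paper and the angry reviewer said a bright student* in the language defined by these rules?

S
  NP
    NP
      Det: the
      N: paper
    Conj: or
    NP
      NP
        Det: a
        N: paper
      Conj: and
      NP
        Det: the
        AP
          Adj: angry
        N: reviewer
  VP
    V: said
    NP
      Det: a
      AP
        Adj: bright
      N: student
The bracketing above is licensed at every node by one of the given productions, with S at the root.

Grammatical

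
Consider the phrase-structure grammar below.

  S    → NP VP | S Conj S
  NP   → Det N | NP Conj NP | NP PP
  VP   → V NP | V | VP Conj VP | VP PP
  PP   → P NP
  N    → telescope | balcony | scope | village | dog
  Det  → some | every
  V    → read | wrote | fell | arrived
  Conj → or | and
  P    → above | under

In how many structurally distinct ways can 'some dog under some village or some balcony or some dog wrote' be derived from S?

5

Two of the 5 distinct bracketings:
[S [NP [NP [NP [Det some] [N dog]] [PP [P under] [NP [Det some] [N village]]]] [Conj or] [NP [NP [Det some] [N balcony]] [Conj or] [NP [Det some] [N dog]]]] [VP [V wrote]]]
[S [NP [NP [NP [NP [Det some] [N dog]] [PP [P under] [NP [Det some] [N village]]]] [Conj or] [NP [Det some] [N balcony]]] [Conj or] [NP [Det some] [N dog]]] [VP [V wrote]]]
The trees differ in how a recursive rule is bracketed over the same span.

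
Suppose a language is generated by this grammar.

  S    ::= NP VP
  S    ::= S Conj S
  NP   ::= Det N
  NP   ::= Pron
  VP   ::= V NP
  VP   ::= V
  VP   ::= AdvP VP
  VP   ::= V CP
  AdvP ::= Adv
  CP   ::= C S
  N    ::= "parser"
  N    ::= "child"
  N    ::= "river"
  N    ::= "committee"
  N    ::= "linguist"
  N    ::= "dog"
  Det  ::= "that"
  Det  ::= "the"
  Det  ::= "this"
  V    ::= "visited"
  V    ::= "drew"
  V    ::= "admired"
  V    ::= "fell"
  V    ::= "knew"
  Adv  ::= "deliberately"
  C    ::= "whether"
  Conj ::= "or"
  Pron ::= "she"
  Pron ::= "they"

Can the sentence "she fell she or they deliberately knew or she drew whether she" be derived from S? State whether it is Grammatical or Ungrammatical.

Ungrammatical

For S → NP VP, the only prefix that parses as NP is 'she', but the remainder 'fell she or they deliberately knew or she drew whether she' is not a VP under these rules. The alternative S rule S → S Conj S likewise has no satisfying split.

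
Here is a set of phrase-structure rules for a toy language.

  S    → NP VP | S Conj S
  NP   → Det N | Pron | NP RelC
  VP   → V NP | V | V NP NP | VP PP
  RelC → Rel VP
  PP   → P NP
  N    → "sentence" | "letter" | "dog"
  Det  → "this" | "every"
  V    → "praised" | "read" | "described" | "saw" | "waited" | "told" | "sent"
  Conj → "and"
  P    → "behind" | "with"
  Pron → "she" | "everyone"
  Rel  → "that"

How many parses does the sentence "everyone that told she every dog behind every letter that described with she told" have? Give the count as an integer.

Two of the 3 distinct bracketings:
[S [NP [NP [Pron everyone]] [RelC [Rel that] [VP [VP [V told] [NP [Pron she]] [NP [Det every] [N dog]]] [PP [P behind] [NP [NP [Det every] [N letter]] [RelC [Rel that] [VP [VP [V described]] [PP [P with] [NP [Pron she]]]]]]]]]] [VP [V told]]]
[S [NP [NP [Pron everyone]] [RelC [Rel that] [VP [VP [VP [V told] [NP [Pron she]] [NP [Det every] [N dog]]] [PP [P behind] [NP [NP [Det every] [N letter]] [RelC [Rel that] [VP [V described]]]]]] [PP [P with] [NP [Pron she]]]]]] [VP [V told]]]
The trees differ in how a recursive rule is bracketed over the same span.

3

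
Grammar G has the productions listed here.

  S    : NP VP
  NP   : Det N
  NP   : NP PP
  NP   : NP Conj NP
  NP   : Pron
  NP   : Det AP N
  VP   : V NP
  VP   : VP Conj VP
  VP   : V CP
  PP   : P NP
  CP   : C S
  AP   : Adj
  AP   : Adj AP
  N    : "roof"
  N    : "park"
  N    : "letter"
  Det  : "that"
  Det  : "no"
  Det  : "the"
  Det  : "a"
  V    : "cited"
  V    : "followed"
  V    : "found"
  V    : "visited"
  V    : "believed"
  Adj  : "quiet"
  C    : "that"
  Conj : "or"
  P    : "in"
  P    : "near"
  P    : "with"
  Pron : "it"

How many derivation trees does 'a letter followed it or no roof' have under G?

1

[S [NP [Det a] [N letter]] [VP [V followed] [NP [NP [Pron it]] [Conj or] [NP [Det no] [N roof]]]]]
No rule offers an alternative attachment or grouping for any span, so this is the only derivation.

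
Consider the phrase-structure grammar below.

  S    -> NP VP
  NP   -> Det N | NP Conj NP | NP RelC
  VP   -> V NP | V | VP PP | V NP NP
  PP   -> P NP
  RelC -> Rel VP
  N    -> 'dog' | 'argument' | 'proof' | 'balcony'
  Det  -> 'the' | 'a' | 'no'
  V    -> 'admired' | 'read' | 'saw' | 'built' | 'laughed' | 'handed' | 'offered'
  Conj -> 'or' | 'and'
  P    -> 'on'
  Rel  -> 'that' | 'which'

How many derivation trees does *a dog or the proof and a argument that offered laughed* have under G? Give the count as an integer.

Two of the 5 distinct bracketings:
[S [NP [NP [Det a] [N dog]] [Conj or] [NP [NP [Det the] [N proof]] [Conj and] [NP [NP [Det a] [N argument]] [RelC [Rel that] [VP [V offered]]]]]] [VP [V laughed]]]
[S [NP [NP [Det a] [N dog]] [Conj or] [NP [NP [NP [Det the] [N proof]] [Conj and] [NP [Det a] [N argument]]] [RelC [Rel that] [VP [V offered]]]]] [VP [V laughed]]]
The trees differ in how a recursive rule is bracketed over the same span.

5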